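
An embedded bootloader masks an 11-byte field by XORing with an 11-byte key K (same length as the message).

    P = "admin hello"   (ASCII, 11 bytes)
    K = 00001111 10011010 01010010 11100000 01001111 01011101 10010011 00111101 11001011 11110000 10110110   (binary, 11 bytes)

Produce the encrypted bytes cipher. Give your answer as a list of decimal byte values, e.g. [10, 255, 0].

[110, 254, 63, 137, 33, 125, 251, 88, 167, 156, 217]

01100001 XOR 00001111 = 01101110
01100100 XOR 10011010 = 11111110
01101101 XOR 01010010 = 00111111
01101001 XOR 11100000 = 10001001
01101110 XOR 01001111 = 00100001
00100000 XOR 01011101 = 01111101
01101000 XOR 10010011 = 11111011
01100101 XOR 00111101 = 01011000
01101100 XOR 11001011 = 10100111
01101100 XOR 11110000 = 10011100
01101111 XOR 10110110 = 11011001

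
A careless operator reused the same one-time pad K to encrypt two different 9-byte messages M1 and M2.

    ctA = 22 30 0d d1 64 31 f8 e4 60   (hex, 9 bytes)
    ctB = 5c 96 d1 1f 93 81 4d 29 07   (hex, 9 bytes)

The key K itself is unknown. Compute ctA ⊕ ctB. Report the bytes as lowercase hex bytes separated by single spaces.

ctA ⊕ ctB = (M1 ⊕ K) ⊕ (M2 ⊕ K) = M1 ⊕ M2 — the shared key cancels under XOR.
22 XOR 5c = 7e
30 XOR 96 = a6
0d XOR d1 = dc
d1 XOR 1f = ce
64 XOR 93 = f7
31 XOR 81 = b0
f8 XOR 4d = b5
e4 XOR 29 = cd
60 XOR 07 = 67

7e a6 dc ce f7 b0 b5 cd 67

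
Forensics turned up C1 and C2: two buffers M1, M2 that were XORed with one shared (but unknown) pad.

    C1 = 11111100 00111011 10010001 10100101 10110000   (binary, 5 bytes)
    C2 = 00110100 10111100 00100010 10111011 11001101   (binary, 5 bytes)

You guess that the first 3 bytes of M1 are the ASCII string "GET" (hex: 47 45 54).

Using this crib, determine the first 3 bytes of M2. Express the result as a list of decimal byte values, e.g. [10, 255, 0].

[143, 194, 231]

First, C1 ⊕ C2 = (M1 ⊕ K) ⊕ (M2 ⊕ K) = M1 ⊕ M2, so the key drops out. Then M2 = (M1 ⊕ M2) ⊕ M1 over the first 3 bytes.
byte 0: (fc ⊕ 34) ⊕ 47 = c8 ⊕ 47 = 8f
byte 1: (3b ⊕ bc) ⊕ 45 = 87 ⊕ 45 = c2
byte 2: (91 ⊕ 22) ⊕ 54 = b3 ⊕ 54 = e7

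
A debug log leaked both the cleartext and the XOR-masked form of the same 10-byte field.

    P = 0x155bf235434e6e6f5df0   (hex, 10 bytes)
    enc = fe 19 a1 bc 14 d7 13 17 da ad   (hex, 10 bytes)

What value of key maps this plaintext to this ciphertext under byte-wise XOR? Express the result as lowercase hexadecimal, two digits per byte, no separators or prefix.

Since enc = P ⊕ key, XORing both sides with P gives key = P ⊕ enc.
 21 XOR 254 = 235
 91 XOR  25 =  66
242 XOR 161 =  83
 53 XOR 188 = 137
 67 XOR  20 =  87
 78 XOR 215 = 153
110 XOR  19 = 125
111 XOR  23 = 120
 93 XOR 218 = 135
240 XOR 173 =  93

eb42538957997d78875d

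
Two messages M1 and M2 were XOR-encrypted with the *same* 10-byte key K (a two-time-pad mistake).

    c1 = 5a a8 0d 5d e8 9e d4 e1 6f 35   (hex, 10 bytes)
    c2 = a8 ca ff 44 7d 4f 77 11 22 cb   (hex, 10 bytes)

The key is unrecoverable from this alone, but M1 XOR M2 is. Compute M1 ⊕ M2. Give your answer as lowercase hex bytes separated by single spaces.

c1 ⊕ c2 = (M1 ⊕ K) ⊕ (M2 ⊕ K) = M1 ⊕ M2 — the shared key cancels under XOR.
5a ^ a8 = f2
a8 ^ ca = 62
0d ^ ff = f2
5d ^ 44 = 19
e8 ^ 7d = 95
9e ^ 4f = d1
d4 ^ 77 = a3
e1 ^ 11 = f0
6f ^ 22 = 4d
35 ^ cb = fe

f2 62 f2 19 95 d1 a3 f0 4d fe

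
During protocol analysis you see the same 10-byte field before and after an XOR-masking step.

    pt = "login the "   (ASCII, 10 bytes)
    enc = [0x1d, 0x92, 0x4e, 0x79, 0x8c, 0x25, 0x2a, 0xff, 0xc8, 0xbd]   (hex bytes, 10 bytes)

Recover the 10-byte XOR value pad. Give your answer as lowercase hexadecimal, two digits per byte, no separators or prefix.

Since enc = pt ⊕ pad, XORing both sides with pt gives pad = pt ⊕ enc.
01101100 xor 00011101 = 01110001
01101111 xor 10010010 = 11111101
01100111 xor 01001110 = 00101001
01101001 xor 01111001 = 00010000
01101110 xor 10001100 = 11100010
00100000 xor 00100101 = 00000101
01110100 xor 00101010 = 01011110
01101000 xor 11111111 = 10010111
01100101 xor 11001000 = 10101101
00100000 xor 10111101 = 10011101

71fd2910e2055e97ad9d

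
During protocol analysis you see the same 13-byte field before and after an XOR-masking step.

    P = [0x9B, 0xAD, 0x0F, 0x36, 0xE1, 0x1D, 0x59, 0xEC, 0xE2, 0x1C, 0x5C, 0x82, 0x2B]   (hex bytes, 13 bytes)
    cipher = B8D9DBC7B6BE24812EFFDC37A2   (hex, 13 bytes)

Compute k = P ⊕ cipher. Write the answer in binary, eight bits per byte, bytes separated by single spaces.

Since cipher = P ⊕ k, XORing both sides with P gives k = P ⊕ cipher.
10011011 XOR 10111000 = 00100011
10101101 XOR 11011001 = 01110100
00001111 XOR 11011011 = 11010100
00110110 XOR 11000111 = 11110001
11100001 XOR 10110110 = 01010111
00011101 XOR 10111110 = 10100011
01011001 XOR 00100100 = 01111101
11101100 XOR 10000001 = 01101101
11100010 XOR 00101110 = 11001100
00011100 XOR 11111111 = 11100011
01011100 XOR 11011100 = 10000000
10000010 XOR 00110111 = 10110101
00101011 XOR 10100010 = 10001001

00100011 01110100 11010100 11110001 01010111 10100011 01111101 01101101 11001100 11100011 10000000 10110101 10001001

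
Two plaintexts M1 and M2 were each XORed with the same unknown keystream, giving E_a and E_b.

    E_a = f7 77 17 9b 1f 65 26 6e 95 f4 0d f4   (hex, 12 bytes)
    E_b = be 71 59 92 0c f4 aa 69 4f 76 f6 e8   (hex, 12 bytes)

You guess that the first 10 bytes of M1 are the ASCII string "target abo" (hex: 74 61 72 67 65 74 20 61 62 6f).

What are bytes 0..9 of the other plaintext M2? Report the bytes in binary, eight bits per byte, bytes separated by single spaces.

First, E_a ⊕ E_b = (M1 ⊕ K) ⊕ (M2 ⊕ K) = M1 ⊕ M2, so the key drops out. Then M2 = (M1 ⊕ M2) ⊕ M1 over the first 10 bytes.
byte 0: (f7 ⊕ be) ⊕ 74 = 49 ⊕ 74 = 3d
byte 1: (77 ⊕ 71) ⊕ 61 = 06 ⊕ 61 = 67
byte 2: (17 ⊕ 59) ⊕ 72 = 4e ⊕ 72 = 3c
byte 3: (9b ⊕ 92) ⊕ 67 = 09 ⊕ 67 = 6e
byte 4: (1f ⊕ 0c) ⊕ 65 = 13 ⊕ 65 = 76
byte 5: (65 ⊕ f4) ⊕ 74 = 91 ⊕ 74 = e5
byte 6: (26 ⊕ aa) ⊕ 20 = 8c ⊕ 20 = ac
byte 7: (6e ⊕ 69) ⊕ 61 = 07 ⊕ 61 = 66
byte 8: (95 ⊕ 4f) ⊕ 62 = da ⊕ 62 = b8
byte 9: (f4 ⊕ 76) ⊕ 6f = 82 ⊕ 6f = ed

00111101 01100111 00111100 01101110 01110110 11100101 10101100 01100110 10111000 11101101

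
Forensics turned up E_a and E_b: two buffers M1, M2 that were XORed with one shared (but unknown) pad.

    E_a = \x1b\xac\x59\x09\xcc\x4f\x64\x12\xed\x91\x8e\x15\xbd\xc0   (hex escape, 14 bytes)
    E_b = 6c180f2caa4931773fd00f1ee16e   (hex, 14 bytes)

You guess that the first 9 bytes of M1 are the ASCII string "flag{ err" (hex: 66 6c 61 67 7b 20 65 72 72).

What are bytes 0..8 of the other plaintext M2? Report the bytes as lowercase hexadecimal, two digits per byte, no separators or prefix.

11d837421d263017a0

First, E_a ⊕ E_b = (M1 ⊕ K) ⊕ (M2 ⊕ K) = M1 ⊕ M2, so the key drops out. Then M2 = (M1 ⊕ M2) ⊕ M1 over the first 9 bytes.
byte 0: (1b xor 6c) xor 66 = 77 xor 66 = 11
byte 1: (ac xor 18) xor 6c = b4 xor 6c = d8
byte 2: (59 xor 0f) xor 61 = 56 xor 61 = 37
byte 3: (09 xor 2c) xor 67 = 25 xor 67 = 42
byte 4: (cc xor aa) xor 7b = 66 xor 7b = 1d
byte 5: (4f xor 49) xor 20 = 06 xor 20 = 26
byte 6: (64 xor 31) xor 65 = 55 xor 65 = 30
byte 7: (12 xor 77) xor 72 = 65 xor 72 = 17
byte 8: (ed xor 3f) xor 72 = d2 xor 72 = a0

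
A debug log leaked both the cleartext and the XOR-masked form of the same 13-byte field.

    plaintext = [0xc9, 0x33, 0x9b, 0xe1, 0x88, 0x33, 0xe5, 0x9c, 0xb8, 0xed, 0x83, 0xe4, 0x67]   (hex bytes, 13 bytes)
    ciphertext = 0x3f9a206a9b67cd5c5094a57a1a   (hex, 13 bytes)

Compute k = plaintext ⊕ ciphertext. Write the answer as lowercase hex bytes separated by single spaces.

Since ciphertext = plaintext ⊕ k, XORing both sides with plaintext gives k = plaintext ⊕ ciphertext.
201 xor  63 = 246
 51 xor 154 = 169
155 xor  32 = 187
225 xor 106 = 139
136 xor 155 =  19
 51 xor 103 =  84
229 xor 205 =  40
156 xor  92 = 192
184 xor  80 = 232
237 xor 148 = 121
131 xor 165 =  38
228 xor 122 = 158
103 xor  26 = 125

f6 a9 bb 8b 13 54 28 c0 e8 79 26 9e 7d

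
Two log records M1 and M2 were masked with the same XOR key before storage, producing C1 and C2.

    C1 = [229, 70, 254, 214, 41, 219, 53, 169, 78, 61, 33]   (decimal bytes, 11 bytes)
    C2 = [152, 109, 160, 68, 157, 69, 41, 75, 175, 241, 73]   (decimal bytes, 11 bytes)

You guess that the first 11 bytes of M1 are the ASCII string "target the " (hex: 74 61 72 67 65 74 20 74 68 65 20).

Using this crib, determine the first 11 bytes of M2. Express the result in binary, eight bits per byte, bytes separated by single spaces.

First, C1 ⊕ C2 = (M1 ⊕ K) ⊕ (M2 ⊕ K) = M1 ⊕ M2, so the key drops out. Then M2 = (M1 ⊕ M2) ⊕ M1 over the first 11 bytes.
byte 0: (e5 ^ 98) ^ 74 = 7d ^ 74 = 09
byte 1: (46 ^ 6d) ^ 61 = 2b ^ 61 = 4a
byte 2: (fe ^ a0) ^ 72 = 5e ^ 72 = 2c
byte 3: (d6 ^ 44) ^ 67 = 92 ^ 67 = f5
byte 4: (29 ^ 9d) ^ 65 = b4 ^ 65 = d1
byte 5: (db ^ 45) ^ 74 = 9e ^ 74 = ea
byte 6: (35 ^ 29) ^ 20 = 1c ^ 20 = 3c
byte 7: (a9 ^ 4b) ^ 74 = e2 ^ 74 = 96
byte 8: (4e ^ af) ^ 68 = e1 ^ 68 = 89
byte 9: (3d ^ f1) ^ 65 = cc ^ 65 = a9
byte 10: (21 ^ 49) ^ 20 = 68 ^ 20 = 48

00001001 01001010 00101100 11110101 11010001 11101010 00111100 10010110 10001001 10101001 01001000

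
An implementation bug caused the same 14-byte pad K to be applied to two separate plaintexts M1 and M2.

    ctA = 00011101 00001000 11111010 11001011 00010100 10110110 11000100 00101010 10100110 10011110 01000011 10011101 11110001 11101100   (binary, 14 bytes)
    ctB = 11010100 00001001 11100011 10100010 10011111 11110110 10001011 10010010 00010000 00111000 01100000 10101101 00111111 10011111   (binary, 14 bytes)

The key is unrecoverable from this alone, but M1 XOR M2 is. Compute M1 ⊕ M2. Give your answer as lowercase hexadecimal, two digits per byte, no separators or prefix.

ctA ⊕ ctB = (M1 ⊕ K) ⊕ (M2 ⊕ K) = M1 ⊕ M2 — the shared key cancels under XOR.
1d xor d4 = c9
08 xor 09 = 01
fa xor e3 = 19
cb xor a2 = 69
14 xor 9f = 8b
b6 xor f6 = 40
c4 xor 8b = 4f
2a xor 92 = b8
a6 xor 10 = b6
9e xor 38 = a6
43 xor 60 = 23
9d xor ad = 30
f1 xor 3f = ce
ec xor 9f = 73

c90119698b404fb8b6a62330ce73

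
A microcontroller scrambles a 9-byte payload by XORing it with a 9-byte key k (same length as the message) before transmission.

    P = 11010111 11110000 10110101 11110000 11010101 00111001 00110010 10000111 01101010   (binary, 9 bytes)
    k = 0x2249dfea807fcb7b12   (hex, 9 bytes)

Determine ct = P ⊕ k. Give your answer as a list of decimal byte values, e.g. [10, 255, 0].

[245, 185, 106, 26, 85, 70, 249, 252, 120]

XOR is its own inverse, so applying the key byte-wise gives the result directly.
d7 xor 22 = f5
f0 xor 49 = b9
b5 xor df = 6a
f0 xor ea = 1a
d5 xor 80 = 55
39 xor 7f = 46
32 xor cb = f9
87 xor 7b = fc
6a xor 12 = 78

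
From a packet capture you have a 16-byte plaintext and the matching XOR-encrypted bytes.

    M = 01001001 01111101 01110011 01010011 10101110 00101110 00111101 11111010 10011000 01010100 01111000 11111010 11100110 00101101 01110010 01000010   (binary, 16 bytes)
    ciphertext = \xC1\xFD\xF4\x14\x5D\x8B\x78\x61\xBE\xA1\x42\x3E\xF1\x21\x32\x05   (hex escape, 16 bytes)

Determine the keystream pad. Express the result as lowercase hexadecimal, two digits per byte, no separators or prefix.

88808747f3a5459b26f53ac4170c4047

Since ciphertext = M ⊕ pad, XORing both sides with M gives pad = M ⊕ ciphertext.
49 ^ c1 = 88
7d ^ fd = 80
73 ^ f4 = 87
53 ^ 14 = 47
ae ^ 5d = f3
2e ^ 8b = a5
3d ^ 78 = 45
fa ^ 61 = 9b
98 ^ be = 26
54 ^ a1 = f5
78 ^ 42 = 3a
fa ^ 3e = c4
e6 ^ f1 = 17
2d ^ 21 = 0c
72 ^ 32 = 40
42 ^ 05 = 47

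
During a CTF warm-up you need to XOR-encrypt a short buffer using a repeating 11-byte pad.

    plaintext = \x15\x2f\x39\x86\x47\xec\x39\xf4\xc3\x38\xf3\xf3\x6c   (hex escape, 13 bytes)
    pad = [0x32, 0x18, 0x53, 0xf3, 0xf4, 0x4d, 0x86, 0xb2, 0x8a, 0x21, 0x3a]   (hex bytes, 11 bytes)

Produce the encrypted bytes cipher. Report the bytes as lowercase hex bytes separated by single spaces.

27 37 6a 75 b3 a1 bf 46 49 19 c9 c1 74

The 11-byte key repeats, so the effective keystream is 32 18 53 f3 f4 4d 86 b2 8a 21 3a 32 18.
byte 0: 15 XOR 32 = 27
byte 1: 2f XOR 18 = 37
byte 2: 39 XOR 53 = 6a
byte 3: 86 XOR f3 = 75
byte 4: 47 XOR f4 = b3
byte 5: ec XOR 4d = a1
byte 6: 39 XOR 86 = bf
byte 7: f4 XOR b2 = 46
byte 8: c3 XOR 8a = 49
byte 9: 38 XOR 21 = 19
byte 10: f3 XOR 3a = c9
byte 11: f3 XOR 32 = c1
byte 12: 6c XOR 18 = 74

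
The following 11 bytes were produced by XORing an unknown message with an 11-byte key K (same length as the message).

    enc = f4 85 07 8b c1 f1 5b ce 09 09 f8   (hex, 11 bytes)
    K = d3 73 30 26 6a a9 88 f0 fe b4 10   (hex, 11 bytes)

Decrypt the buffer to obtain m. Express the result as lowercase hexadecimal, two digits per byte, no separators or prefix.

244 xor 211 =  39
133 xor 115 = 246
  7 xor  48 =  55
139 xor  38 = 173
193 xor 106 = 171
241 xor 169 =  88
 91 xor 136 = 211
206 xor 240 =  62
  9 xor 254 = 247
  9 xor 180 = 189
248 xor  16 = 232

27f637adab58d33ef7bde8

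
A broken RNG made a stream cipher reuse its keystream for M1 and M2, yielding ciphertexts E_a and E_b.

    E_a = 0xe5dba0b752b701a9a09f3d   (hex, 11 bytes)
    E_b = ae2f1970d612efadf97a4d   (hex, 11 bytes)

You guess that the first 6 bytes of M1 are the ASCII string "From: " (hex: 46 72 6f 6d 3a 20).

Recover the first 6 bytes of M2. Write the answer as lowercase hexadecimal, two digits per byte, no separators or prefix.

First, E_a ⊕ E_b = (M1 ⊕ K) ⊕ (M2 ⊕ K) = M1 ⊕ M2, so the key drops out. Then M2 = (M1 ⊕ M2) ⊕ M1 over the first 6 bytes.
byte 0: (e5 xor ae) xor 46 = 4b xor 46 = 0d
byte 1: (db xor 2f) xor 72 = f4 xor 72 = 86
byte 2: (a0 xor 19) xor 6f = b9 xor 6f = d6
byte 3: (b7 xor 70) xor 6d = c7 xor 6d = aa
byte 4: (52 xor d6) xor 3a = 84 xor 3a = be
byte 5: (b7 xor 12) xor 20 = a5 xor 20 = 85

0d86d6aabe85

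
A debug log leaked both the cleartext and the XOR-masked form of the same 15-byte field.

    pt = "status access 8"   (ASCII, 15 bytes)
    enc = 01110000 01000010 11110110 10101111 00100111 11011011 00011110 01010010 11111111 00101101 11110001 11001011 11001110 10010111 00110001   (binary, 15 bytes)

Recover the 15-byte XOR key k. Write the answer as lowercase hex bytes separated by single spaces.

03 36 97 db 52 a8 3e 33 9c 4e 94 b8 bd b7 09

Since enc = pt ⊕ k, XORing both sides with pt gives k = pt ⊕ enc.
73 ⊕ 70 = 03
74 ⊕ 42 = 36
61 ⊕ f6 = 97
74 ⊕ af = db
75 ⊕ 27 = 52
73 ⊕ db = a8
20 ⊕ 1e = 3e
61 ⊕ 52 = 33
63 ⊕ ff = 9c
63 ⊕ 2d = 4e
65 ⊕ f1 = 94
73 ⊕ cb = b8
73 ⊕ ce = bd
20 ⊕ 97 = b7
38 ⊕ 31 = 09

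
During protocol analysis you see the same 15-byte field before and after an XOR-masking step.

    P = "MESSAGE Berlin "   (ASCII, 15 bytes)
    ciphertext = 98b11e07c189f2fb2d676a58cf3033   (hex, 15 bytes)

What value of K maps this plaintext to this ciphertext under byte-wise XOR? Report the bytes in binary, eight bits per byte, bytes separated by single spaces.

11010101 11110100 01001101 01010100 10000000 11001110 10110111 11011011 01101111 00000010 00011000 00110100 10100110 01011110 00010011

Since ciphertext = P ⊕ K, XORing both sides with P gives K = P ⊕ ciphertext.
01001101 ^ 10011000 = 11010101
01000101 ^ 10110001 = 11110100
01010011 ^ 00011110 = 01001101
01010011 ^ 00000111 = 01010100
01000001 ^ 11000001 = 10000000
01000111 ^ 10001001 = 11001110
01000101 ^ 11110010 = 10110111
00100000 ^ 11111011 = 11011011
01000010 ^ 00101101 = 01101111
01100101 ^ 01100111 = 00000010
01110010 ^ 01101010 = 00011000
01101100 ^ 01011000 = 00110100
01101001 ^ 11001111 = 10100110
01101110 ^ 00110000 = 01011110
00100000 ^ 00110011 = 00010011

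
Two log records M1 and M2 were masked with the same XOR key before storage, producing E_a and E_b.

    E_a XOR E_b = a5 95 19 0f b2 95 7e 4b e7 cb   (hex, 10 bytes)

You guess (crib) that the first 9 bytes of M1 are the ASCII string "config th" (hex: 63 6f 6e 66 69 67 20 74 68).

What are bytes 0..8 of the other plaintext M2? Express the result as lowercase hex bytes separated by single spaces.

Since E_a ⊕ E_b = M1 ⊕ M2, XORing with the guessed M1 bytes yields the corresponding M2 bytes: M2 = (E_a ⊕ E_b) ⊕ M1.
a5 ⊕ 63 = c6
95 ⊕ 6f = fa
19 ⊕ 6e = 77
0f ⊕ 66 = 69
b2 ⊕ 69 = db
95 ⊕ 67 = f2
7e ⊕ 20 = 5e
4b ⊕ 74 = 3f
e7 ⊕ 68 = 8f

c6 fa 77 69 db f2 5e 3f 8f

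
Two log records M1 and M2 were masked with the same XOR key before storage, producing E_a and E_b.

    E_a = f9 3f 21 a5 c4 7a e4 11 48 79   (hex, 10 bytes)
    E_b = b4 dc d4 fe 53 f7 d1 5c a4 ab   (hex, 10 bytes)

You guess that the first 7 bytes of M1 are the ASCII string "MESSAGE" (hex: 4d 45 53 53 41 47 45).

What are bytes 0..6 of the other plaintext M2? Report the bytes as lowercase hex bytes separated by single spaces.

First, E_a ⊕ E_b = (M1 ⊕ K) ⊕ (M2 ⊕ K) = M1 ⊕ M2, so the key drops out. Then M2 = (M1 ⊕ M2) ⊕ M1 over the first 7 bytes.
byte 0: (f9 ⊕ b4) ⊕ 4d = 4d ⊕ 4d = 00
byte 1: (3f ⊕ dc) ⊕ 45 = e3 ⊕ 45 = a6
byte 2: (21 ⊕ d4) ⊕ 53 = f5 ⊕ 53 = a6
byte 3: (a5 ⊕ fe) ⊕ 53 = 5b ⊕ 53 = 08
byte 4: (c4 ⊕ 53) ⊕ 41 = 97 ⊕ 41 = d6
byte 5: (7a ⊕ f7) ⊕ 47 = 8d ⊕ 47 = ca
byte 6: (e4 ⊕ d1) ⊕ 45 = 35 ⊕ 45 = 70

00 a6 a6 08 d6 ca 70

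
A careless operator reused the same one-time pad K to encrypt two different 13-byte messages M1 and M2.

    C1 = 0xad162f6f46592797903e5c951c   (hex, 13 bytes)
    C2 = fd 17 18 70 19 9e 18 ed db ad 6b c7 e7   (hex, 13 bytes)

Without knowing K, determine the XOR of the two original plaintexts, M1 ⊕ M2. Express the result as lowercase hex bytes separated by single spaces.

50 01 37 1f 5f c7 3f 7a 4b 93 37 52 fb

C1 ⊕ C2 = (M1 ⊕ K) ⊕ (M2 ⊕ K) = M1 ⊕ M2 — the shared key cancels under XOR.
ad XOR fd = 50
16 XOR 17 = 01
2f XOR 18 = 37
6f XOR 70 = 1f
46 XOR 19 = 5f
59 XOR 9e = c7
27 XOR 18 = 3f
97 XOR ed = 7a
90 XOR db = 4b
3e XOR ad = 93
5c XOR 6b = 37
95 XOR c7 = 52
1c XOR e7 = fb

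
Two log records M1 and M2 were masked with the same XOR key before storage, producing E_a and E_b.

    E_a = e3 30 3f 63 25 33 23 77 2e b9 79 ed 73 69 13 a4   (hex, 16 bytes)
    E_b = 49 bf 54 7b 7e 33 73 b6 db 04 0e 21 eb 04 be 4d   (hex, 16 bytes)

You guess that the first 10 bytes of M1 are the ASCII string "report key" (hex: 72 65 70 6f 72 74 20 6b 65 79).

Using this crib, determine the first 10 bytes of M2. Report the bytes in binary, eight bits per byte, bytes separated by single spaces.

First, E_a ⊕ E_b = (M1 ⊕ K) ⊕ (M2 ⊕ K) = M1 ⊕ M2, so the key drops out. Then M2 = (M1 ⊕ M2) ⊕ M1 over the first 10 bytes.
byte 0: (e3 XOR 49) XOR 72 = aa XOR 72 = d8
byte 1: (30 XOR bf) XOR 65 = 8f XOR 65 = ea
byte 2: (3f XOR 54) XOR 70 = 6b XOR 70 = 1b
byte 3: (63 XOR 7b) XOR 6f = 18 XOR 6f = 77
byte 4: (25 XOR 7e) XOR 72 = 5b XOR 72 = 29
byte 5: (33 XOR 33) XOR 74 = 00 XOR 74 = 74
byte 6: (23 XOR 73) XOR 20 = 50 XOR 20 = 70
byte 7: (77 XOR b6) XOR 6b = c1 XOR 6b = aa
byte 8: (2e XOR db) XOR 65 = f5 XOR 65 = 90
byte 9: (b9 XOR 04) XOR 79 = bd XOR 79 = c4

11011000 11101010 00011011 01110111 00101001 01110100 01110000 10101010 10010000 11000100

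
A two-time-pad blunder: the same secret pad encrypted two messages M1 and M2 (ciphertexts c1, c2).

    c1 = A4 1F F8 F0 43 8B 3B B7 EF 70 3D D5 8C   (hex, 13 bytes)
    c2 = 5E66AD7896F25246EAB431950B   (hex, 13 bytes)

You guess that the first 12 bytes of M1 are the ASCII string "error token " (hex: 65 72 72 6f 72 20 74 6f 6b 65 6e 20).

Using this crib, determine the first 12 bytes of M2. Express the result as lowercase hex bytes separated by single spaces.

9f 0b 27 e7 a7 59 1d 9e 6e a1 62 60

First, c1 ⊕ c2 = (M1 ⊕ K) ⊕ (M2 ⊕ K) = M1 ⊕ M2, so the key drops out. Then M2 = (M1 ⊕ M2) ⊕ M1 over the first 12 bytes.
byte 0: (a4 ^ 5e) ^ 65 = fa ^ 65 = 9f
byte 1: (1f ^ 66) ^ 72 = 79 ^ 72 = 0b
byte 2: (f8 ^ ad) ^ 72 = 55 ^ 72 = 27
byte 3: (f0 ^ 78) ^ 6f = 88 ^ 6f = e7
byte 4: (43 ^ 96) ^ 72 = d5 ^ 72 = a7
byte 5: (8b ^ f2) ^ 20 = 79 ^ 20 = 59
byte 6: (3b ^ 52) ^ 74 = 69 ^ 74 = 1d
byte 7: (b7 ^ 46) ^ 6f = f1 ^ 6f = 9e
byte 8: (ef ^ ea) ^ 6b = 05 ^ 6b = 6e
byte 9: (70 ^ b4) ^ 65 = c4 ^ 65 = a1
byte 10: (3d ^ 31) ^ 6e = 0c ^ 6e = 62
byte 11: (d5 ^ 95) ^ 20 = 40 ^ 20 = 60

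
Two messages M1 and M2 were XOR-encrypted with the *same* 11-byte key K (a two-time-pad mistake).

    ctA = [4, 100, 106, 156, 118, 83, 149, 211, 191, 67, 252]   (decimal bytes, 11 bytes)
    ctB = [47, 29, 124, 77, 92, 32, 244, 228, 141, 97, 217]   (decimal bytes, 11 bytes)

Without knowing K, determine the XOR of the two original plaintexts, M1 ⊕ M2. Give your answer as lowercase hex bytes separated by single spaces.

ctA ⊕ ctB = (M1 ⊕ K) ⊕ (M2 ⊕ K) = M1 ⊕ M2 — the shared key cancels under XOR.
04 xor 2f = 2b
64 xor 1d = 79
6a xor 7c = 16
9c xor 4d = d1
76 xor 5c = 2a
53 xor 20 = 73
95 xor f4 = 61
d3 xor e4 = 37
bf xor 8d = 32
43 xor 61 = 22
fc xor d9 = 25

2b 79 16 d1 2a 73 61 37 32 22 25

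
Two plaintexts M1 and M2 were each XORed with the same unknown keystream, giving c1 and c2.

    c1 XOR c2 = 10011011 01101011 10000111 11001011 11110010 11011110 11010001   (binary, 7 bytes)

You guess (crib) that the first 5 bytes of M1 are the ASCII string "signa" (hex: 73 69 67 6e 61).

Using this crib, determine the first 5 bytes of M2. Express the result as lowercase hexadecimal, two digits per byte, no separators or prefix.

e802e0a593

Since c1 ⊕ c2 = M1 ⊕ M2, XORing with the guessed M1 bytes yields the corresponding M2 bytes: M2 = (c1 ⊕ c2) ⊕ M1.
10011011 ^ 01110011 = 11101000
01101011 ^ 01101001 = 00000010
10000111 ^ 01100111 = 11100000
11001011 ^ 01101110 = 10100101
11110010 ^ 01100001 = 10010011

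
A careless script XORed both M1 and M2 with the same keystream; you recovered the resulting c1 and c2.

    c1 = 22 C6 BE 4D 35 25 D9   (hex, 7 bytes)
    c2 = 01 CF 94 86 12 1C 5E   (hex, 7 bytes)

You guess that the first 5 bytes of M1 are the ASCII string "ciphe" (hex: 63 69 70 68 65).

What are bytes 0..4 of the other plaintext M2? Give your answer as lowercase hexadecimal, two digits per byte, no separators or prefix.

First, c1 ⊕ c2 = (M1 ⊕ K) ⊕ (M2 ⊕ K) = M1 ⊕ M2, so the key drops out. Then M2 = (M1 ⊕ M2) ⊕ M1 over the first 5 bytes.
byte 0: (22 ⊕ 01) ⊕ 63 = 23 ⊕ 63 = 40
byte 1: (c6 ⊕ cf) ⊕ 69 = 09 ⊕ 69 = 60
byte 2: (be ⊕ 94) ⊕ 70 = 2a ⊕ 70 = 5a
byte 3: (4d ⊕ 86) ⊕ 68 = cb ⊕ 68 = a3
byte 4: (35 ⊕ 12) ⊕ 65 = 27 ⊕ 65 = 42

40605aa342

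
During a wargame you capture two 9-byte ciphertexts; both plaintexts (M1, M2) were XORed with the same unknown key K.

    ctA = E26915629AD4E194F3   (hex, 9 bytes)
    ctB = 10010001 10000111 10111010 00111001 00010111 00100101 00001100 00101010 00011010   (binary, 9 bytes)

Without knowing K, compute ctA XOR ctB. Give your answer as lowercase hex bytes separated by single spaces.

73 ee af 5b 8d f1 ed be e9

ctA ⊕ ctB = (M1 ⊕ K) ⊕ (M2 ⊕ K) = M1 ⊕ M2 — the shared key cancels under XOR.
e2 ^ 91 = 73
69 ^ 87 = ee
15 ^ ba = af
62 ^ 39 = 5b
9a ^ 17 = 8d
d4 ^ 25 = f1
e1 ^ 0c = ed
94 ^ 2a = be
f3 ^ 1a = e9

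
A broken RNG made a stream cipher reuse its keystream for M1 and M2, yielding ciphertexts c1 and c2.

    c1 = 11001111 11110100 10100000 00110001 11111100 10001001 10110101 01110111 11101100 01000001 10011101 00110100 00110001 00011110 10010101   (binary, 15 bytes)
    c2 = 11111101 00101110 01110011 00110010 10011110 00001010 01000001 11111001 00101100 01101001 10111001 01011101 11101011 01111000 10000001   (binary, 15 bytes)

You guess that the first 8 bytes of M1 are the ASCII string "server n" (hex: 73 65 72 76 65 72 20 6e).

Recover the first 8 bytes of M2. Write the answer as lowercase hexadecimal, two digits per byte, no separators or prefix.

First, c1 ⊕ c2 = (M1 ⊕ K) ⊕ (M2 ⊕ K) = M1 ⊕ M2, so the key drops out. Then M2 = (M1 ⊕ M2) ⊕ M1 over the first 8 bytes.
byte 0: (cf XOR fd) XOR 73 = 32 XOR 73 = 41
byte 1: (f4 XOR 2e) XOR 65 = da XOR 65 = bf
byte 2: (a0 XOR 73) XOR 72 = d3 XOR 72 = a1
byte 3: (31 XOR 32) XOR 76 = 03 XOR 76 = 75
byte 4: (fc XOR 9e) XOR 65 = 62 XOR 65 = 07
byte 5: (89 XOR 0a) XOR 72 = 83 XOR 72 = f1
byte 6: (b5 XOR 41) XOR 20 = f4 XOR 20 = d4
byte 7: (77 XOR f9) XOR 6e = 8e XOR 6e = e0

41bfa17507f1d4e0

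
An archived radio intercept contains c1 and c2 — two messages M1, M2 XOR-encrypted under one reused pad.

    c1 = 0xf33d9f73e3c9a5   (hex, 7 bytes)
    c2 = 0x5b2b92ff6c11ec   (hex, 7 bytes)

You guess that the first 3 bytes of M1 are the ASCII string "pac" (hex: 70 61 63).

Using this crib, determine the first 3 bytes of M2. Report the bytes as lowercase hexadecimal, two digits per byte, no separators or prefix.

d8776e

First, c1 ⊕ c2 = (M1 ⊕ K) ⊕ (M2 ⊕ K) = M1 ⊕ M2, so the key drops out. Then M2 = (M1 ⊕ M2) ⊕ M1 over the first 3 bytes.
byte 0: (f3 XOR 5b) XOR 70 = a8 XOR 70 = d8
byte 1: (3d XOR 2b) XOR 61 = 16 XOR 61 = 77
byte 2: (9f XOR 92) XOR 63 = 0d XOR 63 = 6e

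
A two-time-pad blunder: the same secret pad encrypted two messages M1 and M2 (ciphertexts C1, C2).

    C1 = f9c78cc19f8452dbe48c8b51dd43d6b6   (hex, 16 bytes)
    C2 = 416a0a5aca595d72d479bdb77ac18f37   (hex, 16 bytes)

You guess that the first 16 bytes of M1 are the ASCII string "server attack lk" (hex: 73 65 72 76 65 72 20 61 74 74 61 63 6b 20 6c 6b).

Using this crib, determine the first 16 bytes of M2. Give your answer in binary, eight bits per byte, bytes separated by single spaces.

11001011 11001000 11110100 11101101 00110000 10101111 00101111 11001000 01000100 10000001 01010111 10000101 11001100 10100010 00110101 11101010

First, C1 ⊕ C2 = (M1 ⊕ K) ⊕ (M2 ⊕ K) = M1 ⊕ M2, so the key drops out. Then M2 = (M1 ⊕ M2) ⊕ M1 over the first 16 bytes.
byte 0: (f9 ^ 41) ^ 73 = b8 ^ 73 = cb
byte 1: (c7 ^ 6a) ^ 65 = ad ^ 65 = c8
byte 2: (8c ^ 0a) ^ 72 = 86 ^ 72 = f4
byte 3: (c1 ^ 5a) ^ 76 = 9b ^ 76 = ed
byte 4: (9f ^ ca) ^ 65 = 55 ^ 65 = 30
byte 5: (84 ^ 59) ^ 72 = dd ^ 72 = af
byte 6: (52 ^ 5d) ^ 20 = 0f ^ 20 = 2f
byte 7: (db ^ 72) ^ 61 = a9 ^ 61 = c8
byte 8: (e4 ^ d4) ^ 74 = 30 ^ 74 = 44
byte 9: (8c ^ 79) ^ 74 = f5 ^ 74 = 81
byte 10: (8b ^ bd) ^ 61 = 36 ^ 61 = 57
byte 11: (51 ^ b7) ^ 63 = e6 ^ 63 = 85
byte 12: (dd ^ 7a) ^ 6b = a7 ^ 6b = cc
byte 13: (43 ^ c1) ^ 20 = 82 ^ 20 = a2
byte 14: (d6 ^ 8f) ^ 6c = 59 ^ 6c = 35
byte 15: (b6 ^ 37) ^ 6b = 81 ^ 6b = ea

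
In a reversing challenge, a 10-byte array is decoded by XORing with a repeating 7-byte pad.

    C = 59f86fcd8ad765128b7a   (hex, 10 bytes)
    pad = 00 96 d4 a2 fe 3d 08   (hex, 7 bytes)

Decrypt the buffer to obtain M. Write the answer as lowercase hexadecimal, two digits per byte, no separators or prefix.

596ebb6f74ea6d121dae

The 7-byte key repeats, so the effective keystream is 00 96 d4 a2 fe 3d 08 00 96 d4.
byte 0: 01011001 ⊕ 00000000 = 01011001
byte 1: 11111000 ⊕ 10010110 = 01101110
byte 2: 01101111 ⊕ 11010100 = 10111011
byte 3: 11001101 ⊕ 10100010 = 01101111
byte 4: 10001010 ⊕ 11111110 = 01110100
byte 5: 11010111 ⊕ 00111101 = 11101010
byte 6: 01100101 ⊕ 00001000 = 01101101
byte 7: 00010010 ⊕ 00000000 = 00010010
byte 8: 10001011 ⊕ 10010110 = 00011101
byte 9: 01111010 ⊕ 11010100 = 10101110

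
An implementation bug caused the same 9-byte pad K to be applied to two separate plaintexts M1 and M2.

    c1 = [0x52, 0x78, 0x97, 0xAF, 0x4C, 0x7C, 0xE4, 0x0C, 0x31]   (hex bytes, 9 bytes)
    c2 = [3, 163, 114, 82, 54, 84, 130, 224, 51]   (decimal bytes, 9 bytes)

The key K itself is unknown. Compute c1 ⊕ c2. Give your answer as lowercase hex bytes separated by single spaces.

51 db e5 fd 7a 28 66 ec 02

c1 ⊕ c2 = (M1 ⊕ K) ⊕ (M2 ⊕ K) = M1 ⊕ M2 — the shared key cancels under XOR.
52 xor 03 = 51
78 xor a3 = db
97 xor 72 = e5
af xor 52 = fd
4c xor 36 = 7a
7c xor 54 = 28
e4 xor 82 = 66
0c xor e0 = ec
31 xor 33 = 02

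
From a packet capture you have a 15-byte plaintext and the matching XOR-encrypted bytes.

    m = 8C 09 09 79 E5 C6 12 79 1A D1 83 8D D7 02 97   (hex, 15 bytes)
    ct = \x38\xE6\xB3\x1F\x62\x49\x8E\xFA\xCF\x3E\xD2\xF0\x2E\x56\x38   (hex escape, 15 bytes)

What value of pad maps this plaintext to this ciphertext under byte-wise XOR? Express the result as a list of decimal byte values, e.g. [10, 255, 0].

[180, 239, 186, 102, 135, 143, 156, 131, 213, 239, 81, 125, 249, 84, 175]

Since ct = m ⊕ pad, XORing both sides with m gives pad = m ⊕ ct.
140 ⊕  56 = 180
  9 ⊕ 230 = 239
  9 ⊕ 179 = 186
121 ⊕  31 = 102
229 ⊕  98 = 135
198 ⊕  73 = 143
 18 ⊕ 142 = 156
121 ⊕ 250 = 131
 26 ⊕ 207 = 213
209 ⊕  62 = 239
131 ⊕ 210 =  81
141 ⊕ 240 = 125
215 ⊕  46 = 249
  2 ⊕  86 =  84
151 ⊕  56 = 175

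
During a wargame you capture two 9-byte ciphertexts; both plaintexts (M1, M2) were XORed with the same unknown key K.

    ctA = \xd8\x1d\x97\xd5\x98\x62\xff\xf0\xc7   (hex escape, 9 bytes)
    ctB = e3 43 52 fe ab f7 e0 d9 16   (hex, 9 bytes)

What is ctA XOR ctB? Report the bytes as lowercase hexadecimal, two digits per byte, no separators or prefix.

ctA ⊕ ctB = (M1 ⊕ K) ⊕ (M2 ⊕ K) = M1 ⊕ M2 — the shared key cancels under XOR.
d8 XOR e3 = 3b
1d XOR 43 = 5e
97 XOR 52 = c5
d5 XOR fe = 2b
98 XOR ab = 33
62 XOR f7 = 95
ff XOR e0 = 1f
f0 XOR d9 = 29
c7 XOR 16 = d1

3b5ec52b33951f29d1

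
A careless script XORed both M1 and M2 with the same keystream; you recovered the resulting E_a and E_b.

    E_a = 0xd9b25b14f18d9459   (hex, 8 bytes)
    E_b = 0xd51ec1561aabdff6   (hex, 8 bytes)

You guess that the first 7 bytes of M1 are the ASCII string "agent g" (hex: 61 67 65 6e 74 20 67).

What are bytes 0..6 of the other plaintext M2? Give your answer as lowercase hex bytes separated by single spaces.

First, E_a ⊕ E_b = (M1 ⊕ K) ⊕ (M2 ⊕ K) = M1 ⊕ M2, so the key drops out. Then M2 = (M1 ⊕ M2) ⊕ M1 over the first 7 bytes.
byte 0: (d9 xor d5) xor 61 = 0c xor 61 = 6d
byte 1: (b2 xor 1e) xor 67 = ac xor 67 = cb
byte 2: (5b xor c1) xor 65 = 9a xor 65 = ff
byte 3: (14 xor 56) xor 6e = 42 xor 6e = 2c
byte 4: (f1 xor 1a) xor 74 = eb xor 74 = 9f
byte 5: (8d xor ab) xor 20 = 26 xor 20 = 06
byte 6: (94 xor df) xor 67 = 4b xor 67 = 2c

6d cb ff 2c 9f 06 2c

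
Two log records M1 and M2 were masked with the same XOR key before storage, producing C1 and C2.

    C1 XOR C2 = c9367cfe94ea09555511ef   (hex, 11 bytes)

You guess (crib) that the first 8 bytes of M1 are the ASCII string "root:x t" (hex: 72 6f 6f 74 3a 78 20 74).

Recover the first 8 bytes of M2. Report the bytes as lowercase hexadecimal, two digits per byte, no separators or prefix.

bb59138aae922921

Since C1 ⊕ C2 = M1 ⊕ M2, XORing with the guessed M1 bytes yields the corresponding M2 bytes: M2 = (C1 ⊕ C2) ⊕ M1.
byte 0: c9 ^ 72 = bb
byte 1: 36 ^ 6f = 59
byte 2: 7c ^ 6f = 13
byte 3: fe ^ 74 = 8a
byte 4: 94 ^ 3a = ae
byte 5: ea ^ 78 = 92
byte 6: 09 ^ 20 = 29
byte 7: 55 ^ 74 = 21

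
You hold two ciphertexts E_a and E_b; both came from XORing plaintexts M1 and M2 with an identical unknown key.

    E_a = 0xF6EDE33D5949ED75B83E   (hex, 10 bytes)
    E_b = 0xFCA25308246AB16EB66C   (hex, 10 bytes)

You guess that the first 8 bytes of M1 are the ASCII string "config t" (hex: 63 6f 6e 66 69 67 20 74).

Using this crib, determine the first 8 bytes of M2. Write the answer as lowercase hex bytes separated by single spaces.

69 20 de 53 14 44 7c 6f

First, E_a ⊕ E_b = (M1 ⊕ K) ⊕ (M2 ⊕ K) = M1 ⊕ M2, so the key drops out. Then M2 = (M1 ⊕ M2) ⊕ M1 over the first 8 bytes.
byte 0: (f6 ^ fc) ^ 63 = 0a ^ 63 = 69
byte 1: (ed ^ a2) ^ 6f = 4f ^ 6f = 20
byte 2: (e3 ^ 53) ^ 6e = b0 ^ 6e = de
byte 3: (3d ^ 08) ^ 66 = 35 ^ 66 = 53
byte 4: (59 ^ 24) ^ 69 = 7d ^ 69 = 14
byte 5: (49 ^ 6a) ^ 67 = 23 ^ 67 = 44
byte 6: (ed ^ b1) ^ 20 = 5c ^ 20 = 7c
byte 7: (75 ^ 6e) ^ 74 = 1b ^ 74 = 6f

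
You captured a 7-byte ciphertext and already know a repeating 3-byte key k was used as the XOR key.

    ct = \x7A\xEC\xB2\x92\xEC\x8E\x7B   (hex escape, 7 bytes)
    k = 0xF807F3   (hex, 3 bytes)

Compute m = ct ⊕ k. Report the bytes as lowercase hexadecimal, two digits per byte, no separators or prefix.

The 3-byte key repeats, so the effective keystream is f8 07 f3 f8 07 f3 f8.
byte 0: 122 xor 248 = 130
byte 1: 236 xor   7 = 235
byte 2: 178 xor 243 =  65
byte 3: 146 xor 248 = 106
byte 4: 236 xor   7 = 235
byte 5: 142 xor 243 = 125
byte 6: 123 xor 248 = 131

82eb416aeb7d83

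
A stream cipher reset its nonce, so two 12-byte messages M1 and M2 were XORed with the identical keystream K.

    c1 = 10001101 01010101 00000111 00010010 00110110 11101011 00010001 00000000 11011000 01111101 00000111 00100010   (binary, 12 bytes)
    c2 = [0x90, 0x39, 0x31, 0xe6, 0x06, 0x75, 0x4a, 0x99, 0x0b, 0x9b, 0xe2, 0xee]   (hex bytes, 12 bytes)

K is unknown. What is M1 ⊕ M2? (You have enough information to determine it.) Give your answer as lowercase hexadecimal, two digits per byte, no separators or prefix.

c1 ⊕ c2 = (M1 ⊕ K) ⊕ (M2 ⊕ K) = M1 ⊕ M2 — the shared key cancels under XOR.
byte 0: 141 ^ 144 =  29
byte 1:  85 ^  57 = 108
byte 2:   7 ^  49 =  54
byte 3:  18 ^ 230 = 244
byte 4:  54 ^   6 =  48
byte 5: 235 ^ 117 = 158
byte 6:  17 ^  74 =  91
byte 7:   0 ^ 153 = 153
byte 8: 216 ^  11 = 211
byte 9: 125 ^ 155 = 230
byte 10:   7 ^ 226 = 229
byte 11:  34 ^ 238 = 204

1d6c36f4309e5b99d3e6e5cc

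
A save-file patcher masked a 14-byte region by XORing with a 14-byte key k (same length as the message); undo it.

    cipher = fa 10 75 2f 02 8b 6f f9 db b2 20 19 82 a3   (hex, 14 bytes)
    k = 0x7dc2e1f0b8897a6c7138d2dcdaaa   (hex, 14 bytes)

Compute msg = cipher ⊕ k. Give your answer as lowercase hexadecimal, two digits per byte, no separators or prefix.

87d294dfba021595aa8af2c55809

XOR is its own inverse, so applying the key byte-wise gives the result directly.
byte 0: 11111010 xor 01111101 = 10000111
byte 1: 00010000 xor 11000010 = 11010010
byte 2: 01110101 xor 11100001 = 10010100
byte 3: 00101111 xor 11110000 = 11011111
byte 4: 00000010 xor 10111000 = 10111010
byte 5: 10001011 xor 10001001 = 00000010
byte 6: 01101111 xor 01111010 = 00010101
byte 7: 11111001 xor 01101100 = 10010101
byte 8: 11011011 xor 01110001 = 10101010
byte 9: 10110010 xor 00111000 = 10001010
byte 10: 00100000 xor 11010010 = 11110010
byte 11: 00011001 xor 11011100 = 11000101
byte 12: 10000010 xor 11011010 = 01011000
byte 13: 10100011 xor 10101010 = 00001001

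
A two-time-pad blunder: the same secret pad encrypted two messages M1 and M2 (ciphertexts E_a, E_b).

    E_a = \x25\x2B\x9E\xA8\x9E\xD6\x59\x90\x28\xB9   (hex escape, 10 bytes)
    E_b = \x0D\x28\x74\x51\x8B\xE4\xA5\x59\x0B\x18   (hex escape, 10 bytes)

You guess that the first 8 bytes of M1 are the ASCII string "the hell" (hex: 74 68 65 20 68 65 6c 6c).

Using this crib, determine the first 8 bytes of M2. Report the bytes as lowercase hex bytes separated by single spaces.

5c 6b 8f d9 7d 57 90 a5

First, E_a ⊕ E_b = (M1 ⊕ K) ⊕ (M2 ⊕ K) = M1 ⊕ M2, so the key drops out. Then M2 = (M1 ⊕ M2) ⊕ M1 over the first 8 bytes.
byte 0: (25 XOR 0d) XOR 74 = 28 XOR 74 = 5c
byte 1: (2b XOR 28) XOR 68 = 03 XOR 68 = 6b
byte 2: (9e XOR 74) XOR 65 = ea XOR 65 = 8f
byte 3: (a8 XOR 51) XOR 20 = f9 XOR 20 = d9
byte 4: (9e XOR 8b) XOR 68 = 15 XOR 68 = 7d
byte 5: (d6 XOR e4) XOR 65 = 32 XOR 65 = 57
byte 6: (59 XOR a5) XOR 6c = fc XOR 6c = 90
byte 7: (90 XOR 59) XOR 6c = c9 XOR 6c = a5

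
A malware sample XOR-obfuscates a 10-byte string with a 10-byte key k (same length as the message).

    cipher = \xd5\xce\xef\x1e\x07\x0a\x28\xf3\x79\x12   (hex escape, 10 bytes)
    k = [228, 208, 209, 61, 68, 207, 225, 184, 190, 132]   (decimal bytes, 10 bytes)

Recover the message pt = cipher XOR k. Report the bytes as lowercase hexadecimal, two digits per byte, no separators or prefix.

311e3e2343c5c94bc796

d5 XOR e4 = 31
ce XOR d0 = 1e
ef XOR d1 = 3e
1e XOR 3d = 23
07 XOR 44 = 43
0a XOR cf = c5
28 XOR e1 = c9
f3 XOR b8 = 4b
79 XOR be = c7
12 XOR 84 = 96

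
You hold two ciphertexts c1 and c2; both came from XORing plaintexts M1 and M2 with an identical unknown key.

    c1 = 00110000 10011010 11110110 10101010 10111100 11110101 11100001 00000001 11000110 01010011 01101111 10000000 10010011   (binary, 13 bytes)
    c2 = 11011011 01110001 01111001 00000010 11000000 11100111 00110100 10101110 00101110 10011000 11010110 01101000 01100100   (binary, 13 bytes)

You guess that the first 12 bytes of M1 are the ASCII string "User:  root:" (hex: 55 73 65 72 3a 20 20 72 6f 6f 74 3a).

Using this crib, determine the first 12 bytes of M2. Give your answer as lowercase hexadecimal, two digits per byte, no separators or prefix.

be98eada4632f5dd87a4cdd2

First, c1 ⊕ c2 = (M1 ⊕ K) ⊕ (M2 ⊕ K) = M1 ⊕ M2, so the key drops out. Then M2 = (M1 ⊕ M2) ⊕ M1 over the first 12 bytes.
byte 0: (30 XOR db) XOR 55 = eb XOR 55 = be
byte 1: (9a XOR 71) XOR 73 = eb XOR 73 = 98
byte 2: (f6 XOR 79) XOR 65 = 8f XOR 65 = ea
byte 3: (aa XOR 02) XOR 72 = a8 XOR 72 = da
byte 4: (bc XOR c0) XOR 3a = 7c XOR 3a = 46
byte 5: (f5 XOR e7) XOR 20 = 12 XOR 20 = 32
byte 6: (e1 XOR 34) XOR 20 = d5 XOR 20 = f5
byte 7: (01 XOR ae) XOR 72 = af XOR 72 = dd
byte 8: (c6 XOR 2e) XOR 6f = e8 XOR 6f = 87
byte 9: (53 XOR 98) XOR 6f = cb XOR 6f = a4
byte 10: (6f XOR d6) XOR 74 = b9 XOR 74 = cd
byte 11: (80 XOR 68) XOR 3a = e8 XOR 3a = d2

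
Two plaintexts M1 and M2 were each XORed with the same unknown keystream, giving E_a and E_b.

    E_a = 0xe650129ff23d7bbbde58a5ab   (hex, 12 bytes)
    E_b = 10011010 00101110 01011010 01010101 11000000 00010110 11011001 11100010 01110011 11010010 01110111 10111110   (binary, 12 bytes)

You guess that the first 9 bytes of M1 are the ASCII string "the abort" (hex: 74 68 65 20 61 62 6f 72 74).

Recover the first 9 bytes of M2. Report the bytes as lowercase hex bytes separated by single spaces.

08 16 2d ea 53 49 cd 2b d9

First, E_a ⊕ E_b = (M1 ⊕ K) ⊕ (M2 ⊕ K) = M1 ⊕ M2, so the key drops out. Then M2 = (M1 ⊕ M2) ⊕ M1 over the first 9 bytes.
byte 0: (e6 ^ 9a) ^ 74 = 7c ^ 74 = 08
byte 1: (50 ^ 2e) ^ 68 = 7e ^ 68 = 16
byte 2: (12 ^ 5a) ^ 65 = 48 ^ 65 = 2d
byte 3: (9f ^ 55) ^ 20 = ca ^ 20 = ea
byte 4: (f2 ^ c0) ^ 61 = 32 ^ 61 = 53
byte 5: (3d ^ 16) ^ 62 = 2b ^ 62 = 49
byte 6: (7b ^ d9) ^ 6f = a2 ^ 6f = cd
byte 7: (bb ^ e2) ^ 72 = 59 ^ 72 = 2b
byte 8: (de ^ 73) ^ 74 = ad ^ 74 = d9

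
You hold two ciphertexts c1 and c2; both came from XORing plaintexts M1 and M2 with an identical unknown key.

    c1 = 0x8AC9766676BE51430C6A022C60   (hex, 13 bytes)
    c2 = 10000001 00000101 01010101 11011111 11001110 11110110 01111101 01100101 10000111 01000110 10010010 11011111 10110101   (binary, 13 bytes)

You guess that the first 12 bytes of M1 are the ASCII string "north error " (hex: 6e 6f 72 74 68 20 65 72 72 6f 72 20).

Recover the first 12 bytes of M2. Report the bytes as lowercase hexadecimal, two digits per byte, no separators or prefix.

65a351cdd0684954f943e2d3

First, c1 ⊕ c2 = (M1 ⊕ K) ⊕ (M2 ⊕ K) = M1 ⊕ M2, so the key drops out. Then M2 = (M1 ⊕ M2) ⊕ M1 over the first 12 bytes.
byte 0: (8a ⊕ 81) ⊕ 6e = 0b ⊕ 6e = 65
byte 1: (c9 ⊕ 05) ⊕ 6f = cc ⊕ 6f = a3
byte 2: (76 ⊕ 55) ⊕ 72 = 23 ⊕ 72 = 51
byte 3: (66 ⊕ df) ⊕ 74 = b9 ⊕ 74 = cd
byte 4: (76 ⊕ ce) ⊕ 68 = b8 ⊕ 68 = d0
byte 5: (be ⊕ f6) ⊕ 20 = 48 ⊕ 20 = 68
byte 6: (51 ⊕ 7d) ⊕ 65 = 2c ⊕ 65 = 49
byte 7: (43 ⊕ 65) ⊕ 72 = 26 ⊕ 72 = 54
byte 8: (0c ⊕ 87) ⊕ 72 = 8b ⊕ 72 = f9
byte 9: (6a ⊕ 46) ⊕ 6f = 2c ⊕ 6f = 43
byte 10: (02 ⊕ 92) ⊕ 72 = 90 ⊕ 72 = e2
byte 11: (2c ⊕ df) ⊕ 20 = f3 ⊕ 20 = d3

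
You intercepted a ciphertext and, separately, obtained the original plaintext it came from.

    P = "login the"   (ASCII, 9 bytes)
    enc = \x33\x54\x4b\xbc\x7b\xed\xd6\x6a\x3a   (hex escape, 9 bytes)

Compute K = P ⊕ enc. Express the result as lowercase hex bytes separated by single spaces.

Since enc = P ⊕ K, XORing both sides with P gives K = P ⊕ enc.
01101100 xor 00110011 = 01011111
01101111 xor 01010100 = 00111011
01100111 xor 01001011 = 00101100
01101001 xor 10111100 = 11010101
01101110 xor 01111011 = 00010101
00100000 xor 11101101 = 11001101
01110100 xor 11010110 = 10100010
01101000 xor 01101010 = 00000010
01100101 xor 00111010 = 01011111

5f 3b 2c d5 15 cd a2 02 5f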